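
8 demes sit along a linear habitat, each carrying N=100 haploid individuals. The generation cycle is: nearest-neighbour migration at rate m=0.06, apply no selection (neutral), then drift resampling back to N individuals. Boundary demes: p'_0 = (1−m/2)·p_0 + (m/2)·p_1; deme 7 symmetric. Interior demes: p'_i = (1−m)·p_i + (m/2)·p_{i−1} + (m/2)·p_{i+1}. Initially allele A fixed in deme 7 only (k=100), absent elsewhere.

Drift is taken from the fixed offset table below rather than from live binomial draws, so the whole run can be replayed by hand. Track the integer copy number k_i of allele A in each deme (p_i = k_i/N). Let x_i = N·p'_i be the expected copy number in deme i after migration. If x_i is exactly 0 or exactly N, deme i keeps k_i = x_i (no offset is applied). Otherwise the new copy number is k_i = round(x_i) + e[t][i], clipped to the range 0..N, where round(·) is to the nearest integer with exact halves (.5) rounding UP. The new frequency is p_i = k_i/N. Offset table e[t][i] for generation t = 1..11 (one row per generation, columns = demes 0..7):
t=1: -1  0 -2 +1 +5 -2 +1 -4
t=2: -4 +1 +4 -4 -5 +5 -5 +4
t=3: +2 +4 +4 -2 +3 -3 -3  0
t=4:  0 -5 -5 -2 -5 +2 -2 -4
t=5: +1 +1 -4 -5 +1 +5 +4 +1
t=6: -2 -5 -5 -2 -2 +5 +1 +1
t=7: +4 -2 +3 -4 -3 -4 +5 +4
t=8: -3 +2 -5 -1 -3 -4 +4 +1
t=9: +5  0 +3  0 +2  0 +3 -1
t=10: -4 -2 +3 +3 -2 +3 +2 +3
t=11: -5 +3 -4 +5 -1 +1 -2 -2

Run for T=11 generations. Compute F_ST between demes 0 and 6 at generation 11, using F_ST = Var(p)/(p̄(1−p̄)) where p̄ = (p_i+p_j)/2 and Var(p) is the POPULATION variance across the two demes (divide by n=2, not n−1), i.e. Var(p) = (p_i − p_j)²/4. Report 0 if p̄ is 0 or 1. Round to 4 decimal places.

0.1834

t=0: k=[0 0 0 0 0 0 0 100]
t=1: x=[0.0000 0.0000 0.0000 0.0000 0.0000 0.0000 3.0000 97.0000] k=[0 0 0 0 0 0 4 93]
t=2: x=[0.0000 0.0000 0.0000 0.0000 0.0000 0.1200 6.5500 90.3300] k=[0 0 0 0 0 5 2 94]
t=3: x=[0.0000 0.0000 0.0000 0.0000 0.1500 4.7600 4.8500 91.2400] k=[0 0 0 0 3 2 2 91]
t=4: x=[0.0000 0.0000 0.0000 0.0900 2.8800 2.0300 4.6700 88.3300] k=[0 0 0 0 0 4 3 84]
t=5: x=[0.0000 0.0000 0.0000 0.0000 0.1200 3.8500 5.4600 81.5700] k=[0 0 0 0 1 9 9 83]
t=6: x=[0.0000 0.0000 0.0000 0.0300 1.2100 8.7600 11.2200 80.7800] k=[0 0 0 0 0 14 12 82]
t=7: x=[0.0000 0.0000 0.0000 0.0000 0.4200 13.5200 14.1600 79.9000] k=[0 0 0 0 0 10 19 84]
t=8: x=[0.0000 0.0000 0.0000 0.0000 0.3000 9.9700 20.6800 82.0500] k=[0 0 0 0 0 6 25 83]
t=9: x=[0.0000 0.0000 0.0000 0.0000 0.1800 6.3900 26.1700 81.2600] k=[0 0 0 0 2 6 29 80]
t=10: x=[0.0000 0.0000 0.0000 0.0600 2.0600 6.5700 29.8400 78.4700] k=[0 0 0 3 0 10 32 81]
t=11: x=[0.0000 0.0000 0.0900 2.8200 0.3900 10.3600 32.8100 79.5300] k=[0 0 0 8 0 11 31 78]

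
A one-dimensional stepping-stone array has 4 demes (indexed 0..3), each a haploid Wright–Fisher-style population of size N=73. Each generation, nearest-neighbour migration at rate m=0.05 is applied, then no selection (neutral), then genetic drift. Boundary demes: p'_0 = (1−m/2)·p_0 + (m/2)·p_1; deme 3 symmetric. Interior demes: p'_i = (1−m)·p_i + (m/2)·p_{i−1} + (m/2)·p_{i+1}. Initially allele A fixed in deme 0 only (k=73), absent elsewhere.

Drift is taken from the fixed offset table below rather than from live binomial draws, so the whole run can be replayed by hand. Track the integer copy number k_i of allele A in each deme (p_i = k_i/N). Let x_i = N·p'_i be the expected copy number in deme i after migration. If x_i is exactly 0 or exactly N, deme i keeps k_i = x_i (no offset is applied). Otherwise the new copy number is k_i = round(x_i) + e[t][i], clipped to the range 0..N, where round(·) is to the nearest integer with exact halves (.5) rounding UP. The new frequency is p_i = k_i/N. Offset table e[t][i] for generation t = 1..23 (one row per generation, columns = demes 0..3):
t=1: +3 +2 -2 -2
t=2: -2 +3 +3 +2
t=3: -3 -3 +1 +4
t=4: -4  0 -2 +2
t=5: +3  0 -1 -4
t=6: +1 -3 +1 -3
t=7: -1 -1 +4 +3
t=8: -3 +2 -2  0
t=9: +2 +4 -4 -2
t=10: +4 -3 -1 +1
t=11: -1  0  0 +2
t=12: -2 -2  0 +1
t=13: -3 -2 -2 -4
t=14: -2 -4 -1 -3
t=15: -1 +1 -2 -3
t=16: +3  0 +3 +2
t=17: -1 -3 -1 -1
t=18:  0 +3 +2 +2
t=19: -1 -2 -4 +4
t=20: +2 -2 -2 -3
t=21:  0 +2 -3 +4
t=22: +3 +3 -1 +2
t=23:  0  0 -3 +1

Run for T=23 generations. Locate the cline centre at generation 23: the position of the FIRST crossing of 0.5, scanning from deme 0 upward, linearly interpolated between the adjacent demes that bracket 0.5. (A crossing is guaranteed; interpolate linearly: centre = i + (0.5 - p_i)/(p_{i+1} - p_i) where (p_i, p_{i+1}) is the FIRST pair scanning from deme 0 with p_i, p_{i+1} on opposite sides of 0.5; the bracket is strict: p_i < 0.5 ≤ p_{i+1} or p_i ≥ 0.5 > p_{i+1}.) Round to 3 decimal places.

t=0: k=[73 0 0 0]
t=1: x=[71.1750 1.8250 0.0000 0.0000] k=[73 4 0 0]
t=2: x=[71.2750 5.6250 0.1000 0.0000] k=[69 9 3 0]
t=3: x=[67.5000 10.3500 3.0750 0.0750] k=[65 7 4 4]
t=4: x=[63.5500 8.3750 4.0750 4.0000] k=[60 8 2 6]
t=5: x=[58.7000 9.1500 2.2500 5.9000] k=[62 9 1 2]
t=6: x=[60.6750 10.1250 1.2250 1.9750] k=[62 7 2 0]
t=7: x=[60.6250 8.2500 2.0750 0.0500] k=[60 7 6 3]
t=8: x=[58.6750 8.3000 5.9500 3.0750] k=[56 10 4 3]
t=9: x=[54.8500 11.0000 4.1250 3.0250] k=[57 15 0 1]
t=10: x=[55.9500 15.6750 0.4000 0.9750] k=[60 13 0 2]
t=11: x=[58.8250 13.8500 0.3750 1.9500] k=[58 14 0 4]
t=12: x=[56.9000 14.7500 0.4500 3.9000] k=[55 13 0 5]
t=13: x=[53.9500 13.7250 0.4500 4.8750] k=[51 12 0 1]
t=14: x=[50.0250 12.6750 0.3250 0.9750] k=[48 9 0 0]
t=15: x=[47.0250 9.7500 0.2250 0.0000] k=[46 11 0 0]
t=16: x=[45.1250 11.6000 0.2750 0.0000] k=[48 12 3 0]
t=17: x=[47.1000 12.6750 3.1500 0.0750] k=[46 10 2 0]
t=18: x=[45.1000 10.7000 2.1500 0.0500] k=[45 14 4 2]
t=19: x=[44.2250 14.5250 4.2000 2.0500] k=[43 13 0 6]
t=20: x=[42.2500 13.4250 0.4750 5.8500] k=[44 11 0 3]
t=21: x=[43.1750 11.5500 0.3500 2.9250] k=[43 14 0 7]
t=22: x=[42.2750 14.3750 0.5250 6.8250] k=[45 17 0 9]
t=23: x=[44.3000 17.2750 0.6500 8.7750] k=[44 17 0 10]

0.278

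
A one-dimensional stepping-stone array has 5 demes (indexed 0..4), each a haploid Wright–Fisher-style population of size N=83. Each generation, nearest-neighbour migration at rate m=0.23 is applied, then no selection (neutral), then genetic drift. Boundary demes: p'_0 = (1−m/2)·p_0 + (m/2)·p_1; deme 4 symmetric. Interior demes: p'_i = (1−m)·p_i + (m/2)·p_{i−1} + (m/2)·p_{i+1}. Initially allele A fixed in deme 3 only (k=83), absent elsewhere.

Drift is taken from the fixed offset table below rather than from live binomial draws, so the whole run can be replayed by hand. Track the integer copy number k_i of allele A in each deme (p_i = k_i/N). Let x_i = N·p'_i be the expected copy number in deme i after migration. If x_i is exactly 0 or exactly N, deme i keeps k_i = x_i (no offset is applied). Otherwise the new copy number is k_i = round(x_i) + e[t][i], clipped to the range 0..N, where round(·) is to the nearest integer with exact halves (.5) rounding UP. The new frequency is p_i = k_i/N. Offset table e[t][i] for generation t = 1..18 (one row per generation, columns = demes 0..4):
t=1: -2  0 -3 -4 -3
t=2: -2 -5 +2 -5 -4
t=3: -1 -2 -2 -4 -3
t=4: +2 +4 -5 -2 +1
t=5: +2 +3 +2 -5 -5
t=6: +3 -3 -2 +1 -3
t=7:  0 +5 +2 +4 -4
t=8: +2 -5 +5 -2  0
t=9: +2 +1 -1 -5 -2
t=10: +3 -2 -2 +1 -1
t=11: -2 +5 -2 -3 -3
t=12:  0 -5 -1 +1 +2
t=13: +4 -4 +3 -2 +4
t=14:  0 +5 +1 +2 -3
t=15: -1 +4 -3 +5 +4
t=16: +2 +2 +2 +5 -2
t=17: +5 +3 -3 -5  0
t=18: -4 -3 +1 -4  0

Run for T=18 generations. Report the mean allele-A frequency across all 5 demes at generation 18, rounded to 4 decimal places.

t=0: k=[0 0 0 83 0]
t=1: x=[0.0000 0.0000 9.5450 63.9100 9.5450] k=[0 0 7 60 7]
t=2: x=[0.0000 0.8050 12.2900 47.8100 13.0950] k=[0 0 14 43 9]
t=3: x=[0.0000 1.6100 15.7250 35.7550 12.9100] k=[0 0 14 32 10]
t=4: x=[0.0000 1.6100 14.4600 27.4000 12.5300] k=[0 6 9 25 14]
t=5: x=[0.6900 5.6550 10.4950 21.8950 15.2650] k=[3 9 12 17 10]
t=6: x=[3.6900 8.6550 12.2300 15.6200 10.8050] k=[7 6 10 17 8]
t=7: x=[6.8850 6.5750 10.3450 15.1600 9.0350] k=[7 12 12 19 5]
t=8: x=[7.5750 11.4250 12.8050 16.5850 6.6100] k=[10 6 18 15 7]
t=9: x=[9.5400 7.8400 16.2750 14.4250 7.9200] k=[12 9 15 9 6]
t=10: x=[11.6550 10.0350 13.6200 9.3450 6.3450] k=[15 8 12 10 5]
t=11: x=[14.1950 9.2650 11.3100 9.6550 5.5750] k=[12 14 9 7 3]
t=12: x=[12.2300 13.1950 9.3450 6.7700 3.4600] k=[12 8 8 8 5]
t=13: x=[11.5400 8.4600 8.0000 7.6550 5.3450] k=[16 4 11 6 9]
t=14: x=[14.6200 6.1850 9.6200 6.9200 8.6550] k=[15 11 11 9 6]
t=15: x=[14.5400 11.4600 10.7700 8.8850 6.3450] k=[14 15 8 14 10]
t=16: x=[14.1150 14.0800 9.4950 12.8500 10.4600] k=[16 16 11 18 8]
t=17: x=[16.0000 15.4250 12.3800 16.0450 9.1500] k=[21 18 9 11 9]
t=18: x=[20.6550 17.3100 10.2650 10.5400 9.2300] k=[17 14 11 7 9]

0.1398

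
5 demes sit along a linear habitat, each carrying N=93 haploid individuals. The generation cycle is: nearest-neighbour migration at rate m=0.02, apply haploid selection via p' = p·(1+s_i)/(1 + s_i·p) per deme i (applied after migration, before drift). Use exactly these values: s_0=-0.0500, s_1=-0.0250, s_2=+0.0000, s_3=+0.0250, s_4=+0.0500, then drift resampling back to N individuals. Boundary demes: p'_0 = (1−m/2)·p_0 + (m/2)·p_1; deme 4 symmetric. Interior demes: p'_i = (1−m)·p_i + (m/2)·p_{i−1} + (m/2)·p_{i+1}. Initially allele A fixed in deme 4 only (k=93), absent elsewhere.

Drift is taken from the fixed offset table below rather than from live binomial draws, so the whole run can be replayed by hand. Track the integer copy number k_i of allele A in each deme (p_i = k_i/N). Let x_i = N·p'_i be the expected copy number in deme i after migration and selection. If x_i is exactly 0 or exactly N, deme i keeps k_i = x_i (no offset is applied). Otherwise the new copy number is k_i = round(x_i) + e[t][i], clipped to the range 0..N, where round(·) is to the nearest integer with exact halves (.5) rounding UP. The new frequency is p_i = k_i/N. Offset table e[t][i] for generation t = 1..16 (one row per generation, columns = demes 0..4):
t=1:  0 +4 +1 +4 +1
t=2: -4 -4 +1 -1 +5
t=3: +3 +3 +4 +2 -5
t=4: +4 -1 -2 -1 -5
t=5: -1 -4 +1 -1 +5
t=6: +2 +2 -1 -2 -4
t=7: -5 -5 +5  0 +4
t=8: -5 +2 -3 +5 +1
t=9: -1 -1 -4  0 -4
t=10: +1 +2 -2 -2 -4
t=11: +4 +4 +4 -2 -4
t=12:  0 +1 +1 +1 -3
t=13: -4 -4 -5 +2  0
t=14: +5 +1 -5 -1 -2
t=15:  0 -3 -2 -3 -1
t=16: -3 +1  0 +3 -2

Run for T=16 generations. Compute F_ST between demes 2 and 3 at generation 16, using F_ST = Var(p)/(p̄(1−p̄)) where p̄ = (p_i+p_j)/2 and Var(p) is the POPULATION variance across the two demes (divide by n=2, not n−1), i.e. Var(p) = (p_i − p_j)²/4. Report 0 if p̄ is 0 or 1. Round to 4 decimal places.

0.1205

t=0: k=[0 0 0 0 93]
t=1: x=[0.0000 0.0000 0.0000 0.9530 92.1139] k=[0 0 0 5 93]
t=2: x=[0.0000 0.0000 0.0500 5.9664 92.1615] k=[0 0 1 5 93]
t=3: x=[0.0000 0.0098 1.0300 5.9766 92.1615] k=[0 3 5 8 87]
t=4: x=[0.0285 2.9176 5.0100 8.9579 86.5108] k=[4 2 3 8 82]
t=5: x=[3.7891 1.9803 3.0400 8.8865 81.7514] k=[3 0 4 8 87]
t=6: x=[2.8260 0.0683 4.0000 8.9477 86.5108] k=[5 2 3 7 83]
t=7: x=[4.7341 1.9901 3.0300 7.8966 82.6956] k=[0 0 8 8 87]
t=8: x=[0.0000 0.0780 7.9200 8.9885 86.5108] k=[0 2 5 14 88]
t=9: x=[0.0190 1.9608 5.0600 14.9573 87.5172] k=[0 1 1 15 84]
t=10: x=[0.0095 0.9655 1.1400 15.8724 83.7254] k=[1 3 0 14 80]
t=11: x=[0.9695 2.8785 0.1700 14.8251 79.8988] k=[5 7 4 13 76]
t=12: x=[4.7819 6.7889 4.1200 13.8282 76.0566] k=[5 8 5 15 73]
t=13: x=[4.7915 7.7581 5.1300 15.8012 73.1913] k=[1 4 0 18 73]
t=14: x=[0.9790 3.8358 0.2200 18.7367 73.2204] k=[6 5 0 18 71]
t=15: x=[5.7089 4.8425 0.2300 18.7164 71.2924] k=[6 2 0 16 70]
t=16: x=[5.6802 1.9706 0.1800 16.7159 70.3074] k=[3 3 0 20 68]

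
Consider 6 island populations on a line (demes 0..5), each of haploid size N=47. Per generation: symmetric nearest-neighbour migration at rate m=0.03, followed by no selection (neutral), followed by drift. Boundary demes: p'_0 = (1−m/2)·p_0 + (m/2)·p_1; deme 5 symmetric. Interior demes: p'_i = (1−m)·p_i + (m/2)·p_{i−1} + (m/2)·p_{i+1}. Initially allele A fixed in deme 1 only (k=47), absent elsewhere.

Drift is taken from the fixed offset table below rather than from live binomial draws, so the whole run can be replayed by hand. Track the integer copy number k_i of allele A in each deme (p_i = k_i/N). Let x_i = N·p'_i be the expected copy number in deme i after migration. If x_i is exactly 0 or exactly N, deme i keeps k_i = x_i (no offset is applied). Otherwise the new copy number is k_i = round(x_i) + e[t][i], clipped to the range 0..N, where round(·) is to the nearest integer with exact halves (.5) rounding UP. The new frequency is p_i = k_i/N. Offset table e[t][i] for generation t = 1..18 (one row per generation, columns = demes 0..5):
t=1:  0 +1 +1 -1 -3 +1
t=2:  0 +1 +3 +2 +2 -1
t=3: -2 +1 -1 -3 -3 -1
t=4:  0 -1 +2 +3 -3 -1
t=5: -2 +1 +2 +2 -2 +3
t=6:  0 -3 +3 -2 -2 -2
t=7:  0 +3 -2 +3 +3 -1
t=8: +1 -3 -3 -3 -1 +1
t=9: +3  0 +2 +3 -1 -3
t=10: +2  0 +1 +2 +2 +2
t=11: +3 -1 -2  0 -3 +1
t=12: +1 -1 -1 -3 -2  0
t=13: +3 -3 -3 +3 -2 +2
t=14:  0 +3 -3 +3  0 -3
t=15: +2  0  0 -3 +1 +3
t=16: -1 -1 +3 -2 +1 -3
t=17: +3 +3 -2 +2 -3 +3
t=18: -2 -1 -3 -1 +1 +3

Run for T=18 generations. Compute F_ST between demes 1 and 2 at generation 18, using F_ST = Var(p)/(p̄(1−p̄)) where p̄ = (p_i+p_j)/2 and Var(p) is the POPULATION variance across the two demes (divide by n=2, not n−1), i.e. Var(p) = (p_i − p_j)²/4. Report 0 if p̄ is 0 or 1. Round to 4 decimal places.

0.3733

t=0: k=[0 47 0 0 0 0]
t=1: x=[0.7050 45.5900 0.7050 0.0000 0.0000 0.0000] k=[1 47 2 0 0 0]
t=2: x=[1.6900 45.6350 2.6450 0.0300 0.0000 0.0000] k=[2 47 6 2 0 0]
t=3: x=[2.6750 45.7100 6.5550 2.0300 0.0300 0.0000] k=[1 47 6 0 0 0]
t=4: x=[1.6900 45.6950 6.5250 0.0900 0.0000 0.0000] k=[2 45 9 3 0 0]
t=5: x=[2.6450 43.8150 9.4500 3.0450 0.0450 0.0000] k=[1 45 11 5 0 0]
t=6: x=[1.6600 43.8300 11.4200 5.0150 0.0750 0.0000] k=[2 41 14 3 0 0]
t=7: x=[2.5850 40.0100 14.2400 3.1200 0.0450 0.0000] k=[3 43 12 6 3 0]
t=8: x=[3.6000 41.9350 12.3750 6.0450 3.0000 0.0450] k=[5 39 9 3 2 1]
t=9: x=[5.5100 38.0400 9.3600 3.0750 2.0000 1.0150] k=[9 38 11 6 1 0]
t=10: x=[9.4350 37.1600 11.3300 6.0000 1.0600 0.0150] k=[11 37 12 8 3 2]
t=11: x=[11.3900 36.2350 12.3150 7.9850 3.0600 2.0150] k=[14 35 10 8 0 3]
t=12: x=[14.3150 34.3100 10.3450 7.9100 0.1650 2.9550] k=[15 33 9 5 0 3]
t=13: x=[15.2700 32.3700 9.3000 4.9850 0.1200 2.9550] k=[18 29 6 8 0 5]
t=14: x=[18.1650 28.4900 6.3750 7.8500 0.1950 4.9250] k=[18 31 3 11 0 2]
t=15: x=[18.1950 30.3850 3.5400 10.7150 0.1950 1.9700] k=[20 30 4 8 1 5]
t=16: x=[20.1500 29.4600 4.4500 7.8350 1.1650 4.9400] k=[19 28 7 6 2 2]
t=17: x=[19.1350 27.5500 7.3000 5.9550 2.0600 2.0000] k=[22 31 5 8 0 5]
t=18: x=[22.1350 30.4750 5.4350 7.8350 0.1950 4.9250] k=[20 29 2 7 1 8]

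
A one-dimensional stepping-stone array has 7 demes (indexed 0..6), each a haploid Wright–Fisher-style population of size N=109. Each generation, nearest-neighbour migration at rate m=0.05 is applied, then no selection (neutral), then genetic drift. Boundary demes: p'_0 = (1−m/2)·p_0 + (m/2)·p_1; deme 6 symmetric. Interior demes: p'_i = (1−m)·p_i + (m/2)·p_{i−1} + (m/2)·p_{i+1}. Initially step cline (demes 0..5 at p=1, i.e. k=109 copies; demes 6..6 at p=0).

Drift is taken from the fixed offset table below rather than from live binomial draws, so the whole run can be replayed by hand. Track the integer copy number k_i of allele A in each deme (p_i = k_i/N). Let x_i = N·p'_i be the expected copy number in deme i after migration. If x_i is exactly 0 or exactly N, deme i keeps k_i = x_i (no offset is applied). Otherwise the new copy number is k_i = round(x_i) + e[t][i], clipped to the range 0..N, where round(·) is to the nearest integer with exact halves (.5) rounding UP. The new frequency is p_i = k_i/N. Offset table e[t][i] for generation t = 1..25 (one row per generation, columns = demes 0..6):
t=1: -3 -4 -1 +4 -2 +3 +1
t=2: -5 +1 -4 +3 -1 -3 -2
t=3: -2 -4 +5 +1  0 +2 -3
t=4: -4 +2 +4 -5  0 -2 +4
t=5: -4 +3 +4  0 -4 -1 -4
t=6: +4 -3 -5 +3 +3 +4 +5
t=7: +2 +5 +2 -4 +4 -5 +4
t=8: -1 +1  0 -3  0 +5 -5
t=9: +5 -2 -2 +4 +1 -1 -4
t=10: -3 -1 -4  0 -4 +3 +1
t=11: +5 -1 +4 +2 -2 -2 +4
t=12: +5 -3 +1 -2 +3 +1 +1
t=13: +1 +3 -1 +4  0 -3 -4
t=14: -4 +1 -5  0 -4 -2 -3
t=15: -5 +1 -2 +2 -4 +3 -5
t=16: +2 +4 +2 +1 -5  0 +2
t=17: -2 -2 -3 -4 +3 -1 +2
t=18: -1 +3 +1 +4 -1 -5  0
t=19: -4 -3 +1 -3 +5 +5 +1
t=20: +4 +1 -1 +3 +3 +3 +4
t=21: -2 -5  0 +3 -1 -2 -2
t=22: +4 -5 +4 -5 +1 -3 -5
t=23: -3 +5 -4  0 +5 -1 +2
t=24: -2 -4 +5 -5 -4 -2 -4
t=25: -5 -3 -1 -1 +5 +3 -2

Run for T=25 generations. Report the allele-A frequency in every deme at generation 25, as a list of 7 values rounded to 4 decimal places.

[0.8349, 0.8716, 0.9541, 0.8991, 0.9725, 0.6881, 0.2752]

t=0: k=[109 109 109 109 109 109 0]
t=1: x=[109.0000 109.0000 109.0000 109.0000 109.0000 106.2750 2.7250] k=[109 109 109 109 109 109 4]
t=2: x=[109.0000 109.0000 109.0000 109.0000 109.0000 106.3750 6.6250] k=[109 109 109 109 109 103 5]
t=3: x=[109.0000 109.0000 109.0000 109.0000 108.8500 100.7000 7.4500] k=[109 109 109 109 109 103 4]
t=4: x=[109.0000 109.0000 109.0000 109.0000 108.8500 100.6750 6.4750] k=[109 109 109 109 109 99 10]
t=5: x=[109.0000 109.0000 109.0000 109.0000 108.7500 97.0250 12.2250] k=[109 109 109 109 105 96 8]
t=6: x=[109.0000 109.0000 109.0000 108.9000 104.8750 94.0250 10.2000] k=[109 109 109 109 108 98 15]
t=7: x=[109.0000 109.0000 109.0000 108.9750 107.7750 96.1750 17.0750] k=[109 109 109 105 109 91 21]
t=8: x=[109.0000 109.0000 108.9000 105.2000 108.4500 89.7000 22.7500] k=[109 109 109 102 108 95 18]
t=9: x=[109.0000 109.0000 108.8250 102.3250 107.5250 93.4000 19.9250] k=[109 109 107 106 109 92 16]
t=10: x=[109.0000 108.9500 107.0250 106.1000 108.5000 90.5250 17.9000] k=[109 108 103 106 105 94 19]
t=11: x=[108.9750 107.9000 103.2000 105.9000 104.7500 92.4000 20.8750] k=[109 107 107 108 103 90 25]
t=12: x=[108.9500 107.0500 107.0250 107.8500 102.8000 88.7000 26.6250] k=[109 104 108 106 106 90 28]
t=13: x=[108.8750 104.2250 107.8500 106.0500 105.6000 88.8500 29.5500] k=[109 107 107 109 106 86 26]
t=14: x=[108.9500 107.0500 107.0500 108.8750 105.5750 85.0000 27.5000] k=[105 108 102 109 102 83 25]
t=15: x=[105.0750 107.7750 102.3250 108.6500 101.7000 82.0250 26.4500] k=[100 109 100 109 98 85 21]
t=16: x=[100.2250 108.5500 100.4500 108.5000 97.9500 83.7250 22.6000] k=[102 109 102 109 93 84 25]
t=17: x=[102.1750 108.6500 102.3500 108.4250 93.1750 82.7500 26.4750] k=[100 107 99 104 96 82 28]
t=18: x=[100.1750 106.6250 99.3250 103.6750 95.8500 81.0000 29.3500] k=[99 109 100 108 95 76 29]
t=19: x=[99.2500 108.5250 100.4250 107.4750 94.8500 75.3000 30.1750] k=[95 106 101 104 100 80 31]
t=20: x=[95.2750 105.6000 101.2000 103.8250 99.6000 79.2750 32.2250] k=[99 107 100 107 103 82 36]
t=21: x=[99.2000 106.6250 100.3500 106.7250 102.5750 81.3750 37.1500] k=[97 102 100 109 102 79 35]
t=22: x=[97.1250 101.8250 100.2750 108.6000 101.6000 78.4750 36.1000] k=[101 97 104 104 103 75 31]
t=23: x=[100.9000 97.2750 103.8250 103.9750 102.3250 74.6000 32.1000] k=[98 102 100 104 107 74 34]
t=24: x=[98.1000 101.8500 100.1500 103.9750 106.1000 73.8250 35.0000] k=[96 98 105 99 102 72 31]
t=25: x=[96.0500 98.1250 104.6750 99.2250 101.1750 71.7250 32.0250] k=[91 95 104 98 106 75 30]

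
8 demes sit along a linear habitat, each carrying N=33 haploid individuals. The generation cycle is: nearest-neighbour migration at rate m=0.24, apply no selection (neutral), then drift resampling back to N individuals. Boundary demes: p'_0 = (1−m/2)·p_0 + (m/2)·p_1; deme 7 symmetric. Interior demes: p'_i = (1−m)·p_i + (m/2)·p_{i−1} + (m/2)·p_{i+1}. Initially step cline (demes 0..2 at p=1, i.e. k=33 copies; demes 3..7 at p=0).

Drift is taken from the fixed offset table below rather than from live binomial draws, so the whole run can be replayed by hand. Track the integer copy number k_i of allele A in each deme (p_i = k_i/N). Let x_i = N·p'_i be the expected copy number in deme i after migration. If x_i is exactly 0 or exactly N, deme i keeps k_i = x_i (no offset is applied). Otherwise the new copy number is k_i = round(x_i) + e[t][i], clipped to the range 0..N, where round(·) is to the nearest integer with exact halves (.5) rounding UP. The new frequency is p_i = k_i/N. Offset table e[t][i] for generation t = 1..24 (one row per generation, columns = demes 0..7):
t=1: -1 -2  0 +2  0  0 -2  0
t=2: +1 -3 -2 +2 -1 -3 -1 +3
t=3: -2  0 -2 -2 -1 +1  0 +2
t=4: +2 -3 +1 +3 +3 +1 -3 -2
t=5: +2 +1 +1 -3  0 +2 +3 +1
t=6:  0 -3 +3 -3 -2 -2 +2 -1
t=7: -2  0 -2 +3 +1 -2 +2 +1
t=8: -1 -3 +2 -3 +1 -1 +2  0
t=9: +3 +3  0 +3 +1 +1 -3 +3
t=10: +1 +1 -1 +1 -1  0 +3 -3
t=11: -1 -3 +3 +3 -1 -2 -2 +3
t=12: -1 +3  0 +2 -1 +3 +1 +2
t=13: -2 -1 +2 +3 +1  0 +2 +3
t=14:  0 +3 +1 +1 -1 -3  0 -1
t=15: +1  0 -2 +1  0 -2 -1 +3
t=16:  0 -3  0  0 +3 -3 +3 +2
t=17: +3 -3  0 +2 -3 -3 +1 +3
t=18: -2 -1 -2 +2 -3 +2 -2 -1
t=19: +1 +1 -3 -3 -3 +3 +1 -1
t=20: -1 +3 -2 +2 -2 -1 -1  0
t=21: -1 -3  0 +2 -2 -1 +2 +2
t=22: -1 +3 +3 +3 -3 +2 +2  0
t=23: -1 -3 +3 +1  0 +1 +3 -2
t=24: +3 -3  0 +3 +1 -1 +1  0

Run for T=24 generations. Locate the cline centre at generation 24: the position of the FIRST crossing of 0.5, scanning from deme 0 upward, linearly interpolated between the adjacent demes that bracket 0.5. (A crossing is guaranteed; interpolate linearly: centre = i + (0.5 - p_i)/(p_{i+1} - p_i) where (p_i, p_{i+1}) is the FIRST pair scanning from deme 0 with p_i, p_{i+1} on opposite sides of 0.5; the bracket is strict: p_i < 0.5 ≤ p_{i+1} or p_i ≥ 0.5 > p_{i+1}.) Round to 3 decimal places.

3.292

t=0: k=[33 33 33 0 0 0 0 0]
t=1: x=[33.0000 33.0000 29.0400 3.9600 0.0000 0.0000 0.0000 0.0000] k=[33 33 29 6 0 0 0 0]
t=2: x=[33.0000 32.5200 26.7200 8.0400 0.7200 0.0000 0.0000 0.0000] k=[33 30 25 10 0 0 0 0]
t=3: x=[32.6400 29.7600 23.8000 10.6000 1.2000 0.0000 0.0000 0.0000] k=[31 30 22 9 0 0 0 0]
t=4: x=[30.8800 29.1600 21.4000 9.4800 1.0800 0.0000 0.0000 0.0000] k=[33 26 22 12 4 0 0 0]
t=5: x=[32.1600 26.3600 21.2800 12.2400 4.4800 0.4800 0.0000 0.0000] k=[33 27 22 9 4 2 0 0]
t=6: x=[32.2800 27.1200 21.0400 9.9600 4.3600 2.0000 0.2400 0.0000] k=[32 24 24 7 2 0 2 0]
t=7: x=[31.0400 24.9600 21.9600 8.4400 2.3600 0.4800 1.5200 0.2400] k=[29 25 20 11 3 0 4 1]
t=8: x=[28.5200 24.8800 19.5200 11.1200 3.6000 0.8400 3.1600 1.3600] k=[28 22 22 8 5 0 5 1]
t=9: x=[27.2800 22.7200 20.3200 9.3200 4.7600 1.2000 3.9200 1.4800] k=[30 26 20 12 6 2 1 4]
t=10: x=[29.5200 25.7600 19.7600 12.2400 6.2400 2.3600 1.4800 3.6400] k=[31 27 19 13 5 2 4 1]
t=11: x=[30.5200 26.5200 19.2400 12.7600 5.6000 2.6000 3.4000 1.3600] k=[30 24 22 16 5 1 1 4]
t=12: x=[29.2800 24.4800 21.5200 15.4000 5.8400 1.4800 1.3600 3.6400] k=[28 27 22 17 5 4 2 6]
t=13: x=[27.8800 26.5200 22.0000 16.1600 6.3200 3.8800 2.7200 5.5200] k=[26 26 24 19 7 4 5 9]
t=14: x=[26.0000 25.7600 23.6400 18.1600 8.0800 4.4800 5.3600 8.5200] k=[26 29 25 19 7 1 5 8]
t=15: x=[26.3600 28.1600 24.7600 18.2800 7.7200 2.2000 4.8800 7.6400] k=[27 28 23 19 8 0 4 11]
t=16: x=[27.1200 27.2800 23.1200 18.1600 8.3600 1.4400 4.3600 10.1600] k=[27 24 23 18 11 0 7 12]
t=17: x=[26.6400 24.2400 22.5200 17.7600 10.5200 2.1600 6.7600 11.4000] k=[30 21 23 20 8 0 8 14]
t=18: x=[28.9200 22.3200 22.4000 18.9200 8.4800 1.9200 7.7600 13.2800] k=[27 21 20 21 5 4 6 12]
t=19: x=[26.2800 21.6000 20.2400 18.9600 6.8000 4.3600 6.4800 11.2800] k=[27 23 17 16 4 7 7 10]
t=20: x=[26.5200 22.7600 17.6000 14.6800 5.8000 6.6400 7.3600 9.6400] k=[26 26 16 17 4 6 6 10]
t=21: x=[26.0000 24.8000 17.3200 15.3200 5.8000 5.7600 6.4800 9.5200] k=[25 22 17 17 4 5 8 12]
t=22: x=[24.6400 21.7600 17.6000 15.4400 5.6800 5.2400 8.1200 11.5200] k=[24 25 21 18 3 7 10 12]
t=23: x=[24.1200 24.4000 21.1200 16.5600 5.2800 6.8800 9.8800 11.7600] k=[23 21 24 18 5 8 13 10]
t=24: x=[22.7600 21.6000 22.9200 17.1600 6.9200 8.2400 12.0400 10.3600] k=[26 19 23 20 8 7 13 10]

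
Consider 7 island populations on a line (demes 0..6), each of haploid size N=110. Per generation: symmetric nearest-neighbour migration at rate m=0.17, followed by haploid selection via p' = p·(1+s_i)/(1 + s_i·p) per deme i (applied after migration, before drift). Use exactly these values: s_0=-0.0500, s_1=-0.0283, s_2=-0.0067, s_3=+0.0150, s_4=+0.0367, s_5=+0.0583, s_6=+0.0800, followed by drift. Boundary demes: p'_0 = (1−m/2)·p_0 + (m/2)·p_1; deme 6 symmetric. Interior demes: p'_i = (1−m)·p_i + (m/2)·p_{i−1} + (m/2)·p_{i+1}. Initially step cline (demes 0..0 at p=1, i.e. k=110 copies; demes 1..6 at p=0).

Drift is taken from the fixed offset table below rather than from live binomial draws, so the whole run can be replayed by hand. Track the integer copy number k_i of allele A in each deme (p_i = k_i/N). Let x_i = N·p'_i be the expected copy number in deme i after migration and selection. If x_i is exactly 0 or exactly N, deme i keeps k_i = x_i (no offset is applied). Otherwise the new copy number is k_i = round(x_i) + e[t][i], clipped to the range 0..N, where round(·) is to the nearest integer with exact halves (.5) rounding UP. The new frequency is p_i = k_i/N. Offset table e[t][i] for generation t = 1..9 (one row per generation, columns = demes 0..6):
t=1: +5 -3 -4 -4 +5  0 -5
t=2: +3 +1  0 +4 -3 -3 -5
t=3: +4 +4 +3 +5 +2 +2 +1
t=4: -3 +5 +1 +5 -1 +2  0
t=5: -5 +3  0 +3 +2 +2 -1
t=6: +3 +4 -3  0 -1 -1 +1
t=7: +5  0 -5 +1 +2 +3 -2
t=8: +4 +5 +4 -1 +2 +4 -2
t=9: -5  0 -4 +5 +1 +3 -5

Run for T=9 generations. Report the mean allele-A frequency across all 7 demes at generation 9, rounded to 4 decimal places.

t=0: k=[110 0 0 0 0 0 0]
t=1: x=[100.2017 9.1073 0.0000 0.0000 0.0000 0.0000 0.0000] k=[105 6 0 0 0 0 0]
t=2: x=[95.9690 13.5600 0.5066 0.0000 0.0000 0.0000 0.0000] k=[99 15 1 0 0 0 0]
t=3: x=[91.0696 20.4674 2.0912 0.0863 0.0000 0.0000 0.0000] k=[95 24 5 5 0 0 0]
t=4: x=[88.0785 27.8191 6.5733 4.6407 0.4405 0.0000 0.0000] k=[85 33 8 10 0 0 0]
t=5: x=[79.4615 34.6104 10.2324 9.1036 0.8809 0.0000 0.0000] k=[74 38 10 12 3 0 0]
t=6: x=[69.6385 37.9631 12.4755 11.2141 3.6346 0.2698 0.0000] k=[73 42 9 11 3 0 0]
t=7: x=[69.0554 41.0884 11.9034 10.2880 3.5466 0.2698 0.0000] k=[74 41 7 11 6 3 0]
t=8: x=[69.8972 40.1801 10.1678 10.3740 6.3833 3.1699 0.2753] k=[74 45 14 9 8 7 0]
t=9: x=[70.2422 44.0696 16.1173 9.4680 8.2715 6.8448 0.6423] k=[65 44 12 14 9 10 0]

0.2000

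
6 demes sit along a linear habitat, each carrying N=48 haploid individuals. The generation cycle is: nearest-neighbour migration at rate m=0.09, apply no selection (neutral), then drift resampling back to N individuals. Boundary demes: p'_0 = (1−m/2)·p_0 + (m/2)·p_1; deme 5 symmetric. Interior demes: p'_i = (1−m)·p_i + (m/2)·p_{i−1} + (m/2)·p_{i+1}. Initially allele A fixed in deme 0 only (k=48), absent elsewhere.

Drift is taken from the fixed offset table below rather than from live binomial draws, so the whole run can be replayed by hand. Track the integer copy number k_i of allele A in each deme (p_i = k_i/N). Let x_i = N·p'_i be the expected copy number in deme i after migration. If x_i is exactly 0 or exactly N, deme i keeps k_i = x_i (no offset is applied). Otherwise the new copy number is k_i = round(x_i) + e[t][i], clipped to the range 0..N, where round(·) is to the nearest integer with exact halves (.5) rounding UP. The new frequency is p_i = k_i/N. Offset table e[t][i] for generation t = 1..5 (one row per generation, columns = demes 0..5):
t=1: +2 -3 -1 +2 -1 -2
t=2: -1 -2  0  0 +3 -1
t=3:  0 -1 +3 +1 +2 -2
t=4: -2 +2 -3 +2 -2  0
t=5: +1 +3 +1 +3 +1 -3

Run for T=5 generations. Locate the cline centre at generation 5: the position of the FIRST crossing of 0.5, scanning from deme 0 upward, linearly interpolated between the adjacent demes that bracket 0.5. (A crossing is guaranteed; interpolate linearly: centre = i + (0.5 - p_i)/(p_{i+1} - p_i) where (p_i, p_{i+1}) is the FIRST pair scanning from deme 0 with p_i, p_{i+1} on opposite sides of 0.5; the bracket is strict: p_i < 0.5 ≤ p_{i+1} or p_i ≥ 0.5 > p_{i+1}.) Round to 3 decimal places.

t=0: k=[48 0 0 0 0 0]
t=1: x=[45.8400 2.1600 0.0000 0.0000 0.0000 0.0000] k=[48 0 0 0 0 0]
t=2: x=[45.8400 2.1600 0.0000 0.0000 0.0000 0.0000] k=[45 0 0 0 0 0]
t=3: x=[42.9750 2.0250 0.0000 0.0000 0.0000 0.0000] k=[43 1 0 0 0 0]
t=4: x=[41.1100 2.8450 0.0450 0.0000 0.0000 0.0000] k=[39 5 0 0 0 0]
t=5: x=[37.4700 6.3050 0.2250 0.0000 0.0000 0.0000] k=[38 9 1 0 0 0]

0.483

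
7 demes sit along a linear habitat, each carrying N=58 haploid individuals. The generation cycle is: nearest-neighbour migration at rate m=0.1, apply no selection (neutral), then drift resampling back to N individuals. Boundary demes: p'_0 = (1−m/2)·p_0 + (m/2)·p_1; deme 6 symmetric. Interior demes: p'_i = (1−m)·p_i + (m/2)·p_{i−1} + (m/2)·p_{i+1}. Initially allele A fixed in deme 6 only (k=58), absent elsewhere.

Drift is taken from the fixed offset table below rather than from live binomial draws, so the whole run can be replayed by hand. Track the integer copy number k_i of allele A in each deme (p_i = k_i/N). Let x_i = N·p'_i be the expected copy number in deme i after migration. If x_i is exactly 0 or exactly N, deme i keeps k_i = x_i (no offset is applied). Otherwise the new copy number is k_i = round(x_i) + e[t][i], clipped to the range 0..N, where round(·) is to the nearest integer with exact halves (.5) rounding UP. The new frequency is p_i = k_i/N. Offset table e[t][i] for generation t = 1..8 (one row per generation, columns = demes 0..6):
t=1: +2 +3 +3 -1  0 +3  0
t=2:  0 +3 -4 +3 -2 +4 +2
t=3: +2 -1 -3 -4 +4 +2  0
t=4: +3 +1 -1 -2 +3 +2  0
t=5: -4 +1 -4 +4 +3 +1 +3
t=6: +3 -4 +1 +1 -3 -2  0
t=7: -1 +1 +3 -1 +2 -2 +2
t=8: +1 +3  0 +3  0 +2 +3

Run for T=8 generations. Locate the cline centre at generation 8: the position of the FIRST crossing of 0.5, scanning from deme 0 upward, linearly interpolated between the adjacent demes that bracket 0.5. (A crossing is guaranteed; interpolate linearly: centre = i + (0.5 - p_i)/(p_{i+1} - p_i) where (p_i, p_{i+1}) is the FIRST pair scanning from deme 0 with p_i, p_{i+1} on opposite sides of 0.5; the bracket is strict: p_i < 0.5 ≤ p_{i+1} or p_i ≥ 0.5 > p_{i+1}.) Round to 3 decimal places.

5.233

t=0: k=[0 0 0 0 0 0 58]
t=1: x=[0.0000 0.0000 0.0000 0.0000 0.0000 2.9000 55.1000] k=[0 0 0 0 0 6 55]
t=2: x=[0.0000 0.0000 0.0000 0.0000 0.3000 8.1500 52.5500] k=[0 0 0 0 0 12 55]
t=3: x=[0.0000 0.0000 0.0000 0.0000 0.6000 13.5500 52.8500] k=[0 0 0 0 5 16 53]
t=4: x=[0.0000 0.0000 0.0000 0.2500 5.3000 17.3000 51.1500] k=[0 0 0 0 8 19 51]
t=5: x=[0.0000 0.0000 0.0000 0.4000 8.1500 20.0500 49.4000] k=[0 0 0 4 11 21 52]
t=6: x=[0.0000 0.0000 0.2000 4.1500 11.1500 22.0500 50.4500] k=[0 0 1 5 8 20 50]
t=7: x=[0.0000 0.0500 1.1500 4.9500 8.4500 20.9000 48.5000] k=[0 1 4 4 10 19 51]
t=8: x=[0.0500 1.1000 3.8500 4.3000 10.1500 20.1500 49.4000] k=[1 4 4 7 10 22 52]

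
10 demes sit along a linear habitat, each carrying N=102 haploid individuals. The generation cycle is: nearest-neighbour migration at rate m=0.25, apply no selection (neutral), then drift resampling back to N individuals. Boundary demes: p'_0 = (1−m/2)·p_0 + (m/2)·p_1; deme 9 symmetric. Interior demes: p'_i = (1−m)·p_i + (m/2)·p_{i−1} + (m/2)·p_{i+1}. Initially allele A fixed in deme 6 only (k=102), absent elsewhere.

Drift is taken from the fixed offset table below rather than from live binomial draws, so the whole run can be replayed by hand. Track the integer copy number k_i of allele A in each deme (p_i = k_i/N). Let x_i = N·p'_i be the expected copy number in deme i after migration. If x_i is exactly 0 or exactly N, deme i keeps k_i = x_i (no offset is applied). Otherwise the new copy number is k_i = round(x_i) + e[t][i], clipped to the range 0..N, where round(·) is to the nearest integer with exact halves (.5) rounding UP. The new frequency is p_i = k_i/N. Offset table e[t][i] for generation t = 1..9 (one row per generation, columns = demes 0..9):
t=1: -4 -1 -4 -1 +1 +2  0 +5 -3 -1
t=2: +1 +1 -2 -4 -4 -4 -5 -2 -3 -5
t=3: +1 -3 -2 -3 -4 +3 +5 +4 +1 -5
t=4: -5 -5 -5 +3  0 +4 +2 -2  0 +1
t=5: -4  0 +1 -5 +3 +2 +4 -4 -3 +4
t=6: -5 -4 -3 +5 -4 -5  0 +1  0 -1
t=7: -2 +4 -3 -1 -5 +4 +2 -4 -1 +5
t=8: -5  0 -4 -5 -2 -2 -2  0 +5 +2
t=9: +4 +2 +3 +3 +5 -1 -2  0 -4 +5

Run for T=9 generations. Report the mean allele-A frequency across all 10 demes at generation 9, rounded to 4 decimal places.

0.1157

t=0: k=[0 0 0 0 0 0 102 0 0 0]
t=1: x=[0.0000 0.0000 0.0000 0.0000 0.0000 12.7500 76.5000 12.7500 0.0000 0.0000] k=[0 0 0 0 0 15 77 18 0 0]
t=2: x=[0.0000 0.0000 0.0000 0.0000 1.8750 20.8750 61.8750 23.1250 2.2500 0.0000] k=[0 0 0 0 0 17 57 21 0 0]
t=3: x=[0.0000 0.0000 0.0000 0.0000 2.1250 19.8750 47.5000 22.8750 2.6250 0.0000] k=[0 0 0 0 0 23 53 27 4 0]
t=4: x=[0.0000 0.0000 0.0000 0.0000 2.8750 23.8750 46.0000 27.3750 6.3750 0.5000] k=[0 0 0 0 3 28 48 25 6 2]
t=5: x=[0.0000 0.0000 0.0000 0.3750 5.7500 27.3750 42.6250 25.5000 7.8750 2.5000] k=[0 0 0 0 9 29 47 22 5 7]
t=6: x=[0.0000 0.0000 0.0000 1.1250 10.3750 28.7500 41.6250 23.0000 7.3750 6.7500] k=[0 0 0 6 6 24 42 24 7 6]
t=7: x=[0.0000 0.0000 0.7500 5.2500 8.2500 24.0000 37.5000 24.1250 9.0000 6.1250] k=[0 0 0 4 3 28 40 20 8 11]
t=8: x=[0.0000 0.0000 0.5000 3.3750 6.2500 26.3750 36.0000 21.0000 9.8750 10.6250] k=[0 0 0 0 4 24 34 21 15 13]
t=9: x=[0.0000 0.0000 0.0000 0.5000 6.0000 22.7500 31.1250 21.8750 15.5000 13.2500] k=[0 0 0 4 11 22 29 22 12 18]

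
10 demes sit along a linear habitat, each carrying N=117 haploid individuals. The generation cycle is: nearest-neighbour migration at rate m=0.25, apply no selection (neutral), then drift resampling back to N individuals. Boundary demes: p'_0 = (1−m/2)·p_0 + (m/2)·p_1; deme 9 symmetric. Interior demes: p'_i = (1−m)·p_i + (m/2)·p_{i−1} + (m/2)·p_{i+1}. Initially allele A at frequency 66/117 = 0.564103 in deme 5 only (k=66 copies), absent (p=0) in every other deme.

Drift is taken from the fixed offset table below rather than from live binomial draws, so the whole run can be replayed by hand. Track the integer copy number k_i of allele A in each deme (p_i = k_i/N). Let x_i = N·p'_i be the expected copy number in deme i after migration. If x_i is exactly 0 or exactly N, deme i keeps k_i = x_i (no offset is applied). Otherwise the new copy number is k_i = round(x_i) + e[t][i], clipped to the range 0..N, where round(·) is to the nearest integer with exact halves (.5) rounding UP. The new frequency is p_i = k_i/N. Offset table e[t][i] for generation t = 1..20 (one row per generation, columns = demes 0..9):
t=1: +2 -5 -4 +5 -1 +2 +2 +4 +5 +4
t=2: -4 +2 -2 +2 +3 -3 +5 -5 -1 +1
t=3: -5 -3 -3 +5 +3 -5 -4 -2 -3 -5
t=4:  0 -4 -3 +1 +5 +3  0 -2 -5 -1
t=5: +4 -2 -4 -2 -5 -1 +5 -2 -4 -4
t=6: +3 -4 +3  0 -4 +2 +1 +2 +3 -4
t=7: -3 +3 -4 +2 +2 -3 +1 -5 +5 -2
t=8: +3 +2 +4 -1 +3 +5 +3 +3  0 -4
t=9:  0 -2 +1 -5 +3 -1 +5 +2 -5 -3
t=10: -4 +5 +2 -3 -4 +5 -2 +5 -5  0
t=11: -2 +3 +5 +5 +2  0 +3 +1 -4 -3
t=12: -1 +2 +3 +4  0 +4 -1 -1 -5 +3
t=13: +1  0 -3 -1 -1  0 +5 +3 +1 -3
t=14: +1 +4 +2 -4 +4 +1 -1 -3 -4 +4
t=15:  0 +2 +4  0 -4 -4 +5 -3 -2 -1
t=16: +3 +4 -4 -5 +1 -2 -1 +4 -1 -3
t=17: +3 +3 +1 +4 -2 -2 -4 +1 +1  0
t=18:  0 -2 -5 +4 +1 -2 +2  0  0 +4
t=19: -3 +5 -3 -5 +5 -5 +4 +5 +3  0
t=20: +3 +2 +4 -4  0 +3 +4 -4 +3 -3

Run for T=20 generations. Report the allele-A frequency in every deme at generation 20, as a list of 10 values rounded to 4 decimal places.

[0.1368, 0.1709, 0.1282, 0.0855, 0.1709, 0.1624, 0.2222, 0.1282, 0.1111, 0.0256]

t=0: k=[0 0 0 0 0 66 0 0 0 0]
t=1: x=[0.0000 0.0000 0.0000 0.0000 8.2500 49.5000 8.2500 0.0000 0.0000 0.0000] k=[0 0 0 0 7 52 10 0 0 0]
t=2: x=[0.0000 0.0000 0.0000 0.8750 11.7500 41.1250 14.0000 1.2500 0.0000 0.0000] k=[0 0 0 3 15 38 19 0 0 0]
t=3: x=[0.0000 0.0000 0.3750 4.1250 16.3750 32.7500 19.0000 2.3750 0.0000 0.0000] k=[0 0 0 9 19 28 15 0 0 0]
t=4: x=[0.0000 0.0000 1.1250 9.1250 18.8750 25.2500 14.7500 1.8750 0.0000 0.0000] k=[0 0 0 10 24 28 15 0 0 0]
t=5: x=[0.0000 0.0000 1.2500 10.5000 22.7500 25.8750 14.7500 1.8750 0.0000 0.0000] k=[0 0 0 9 18 25 20 0 0 0]
t=6: x=[0.0000 0.0000 1.1250 9.0000 17.7500 23.5000 18.1250 2.5000 0.0000 0.0000] k=[0 0 4 9 14 26 19 5 0 0]
t=7: x=[0.0000 0.5000 4.1250 9.0000 14.8750 23.6250 18.1250 6.1250 0.6250 0.0000] k=[0 4 0 11 17 21 19 1 6 0]
t=8: x=[0.5000 3.0000 1.8750 10.3750 16.7500 20.2500 17.0000 3.8750 4.6250 0.7500] k=[4 5 6 9 20 25 20 7 5 0]
t=9: x=[4.1250 5.0000 6.2500 10.0000 19.2500 23.7500 19.0000 8.3750 4.6250 0.6250] k=[4 3 7 5 22 23 24 10 0 0]
t=10: x=[3.8750 3.6250 6.2500 7.3750 20.0000 23.0000 22.1250 10.5000 1.2500 0.0000] k=[0 9 8 4 16 28 20 16 0 0]
t=11: x=[1.1250 7.7500 7.6250 6.0000 16.0000 25.5000 20.5000 14.5000 2.0000 0.0000] k=[0 11 13 11 18 26 24 16 0 0]
t=12: x=[1.3750 9.8750 12.5000 12.1250 18.1250 24.7500 23.2500 15.0000 2.0000 0.0000] k=[0 12 16 16 18 29 22 14 0 0]
t=13: x=[1.5000 11.0000 15.5000 16.2500 19.1250 26.7500 21.8750 13.2500 1.7500 0.0000] k=[3 11 13 15 18 27 27 16 3 0]
t=14: x=[4.0000 10.2500 13.0000 15.1250 18.7500 25.8750 25.6250 15.7500 4.2500 0.3750] k=[5 14 15 11 23 27 25 13 0 4]
t=15: x=[6.1250 13.0000 14.3750 13.0000 22.0000 26.2500 23.7500 12.8750 2.1250 3.5000] k=[6 15 18 13 18 22 29 10 0 3]
t=16: x=[7.1250 14.2500 17.0000 14.2500 17.8750 22.3750 25.7500 11.1250 1.6250 2.6250] k=[10 18 13 9 19 20 25 15 1 0]
t=17: x=[11.0000 16.3750 13.1250 10.7500 17.8750 20.5000 23.1250 14.5000 2.6250 0.1250] k=[14 19 14 15 16 19 19 16 4 0]
t=18: x=[14.6250 17.7500 14.7500 15.0000 16.2500 18.6250 18.6250 14.8750 5.0000 0.5000] k=[15 16 10 19 17 17 21 15 5 5]
t=19: x=[15.1250 15.1250 11.8750 17.6250 17.2500 17.5000 19.7500 14.5000 6.2500 5.0000] k=[12 20 9 13 22 13 24 20 9 5]
t=20: x=[13.0000 17.6250 10.8750 13.6250 19.7500 15.5000 22.1250 19.1250 9.8750 5.5000] k=[16 20 15 10 20 19 26 15 13 3]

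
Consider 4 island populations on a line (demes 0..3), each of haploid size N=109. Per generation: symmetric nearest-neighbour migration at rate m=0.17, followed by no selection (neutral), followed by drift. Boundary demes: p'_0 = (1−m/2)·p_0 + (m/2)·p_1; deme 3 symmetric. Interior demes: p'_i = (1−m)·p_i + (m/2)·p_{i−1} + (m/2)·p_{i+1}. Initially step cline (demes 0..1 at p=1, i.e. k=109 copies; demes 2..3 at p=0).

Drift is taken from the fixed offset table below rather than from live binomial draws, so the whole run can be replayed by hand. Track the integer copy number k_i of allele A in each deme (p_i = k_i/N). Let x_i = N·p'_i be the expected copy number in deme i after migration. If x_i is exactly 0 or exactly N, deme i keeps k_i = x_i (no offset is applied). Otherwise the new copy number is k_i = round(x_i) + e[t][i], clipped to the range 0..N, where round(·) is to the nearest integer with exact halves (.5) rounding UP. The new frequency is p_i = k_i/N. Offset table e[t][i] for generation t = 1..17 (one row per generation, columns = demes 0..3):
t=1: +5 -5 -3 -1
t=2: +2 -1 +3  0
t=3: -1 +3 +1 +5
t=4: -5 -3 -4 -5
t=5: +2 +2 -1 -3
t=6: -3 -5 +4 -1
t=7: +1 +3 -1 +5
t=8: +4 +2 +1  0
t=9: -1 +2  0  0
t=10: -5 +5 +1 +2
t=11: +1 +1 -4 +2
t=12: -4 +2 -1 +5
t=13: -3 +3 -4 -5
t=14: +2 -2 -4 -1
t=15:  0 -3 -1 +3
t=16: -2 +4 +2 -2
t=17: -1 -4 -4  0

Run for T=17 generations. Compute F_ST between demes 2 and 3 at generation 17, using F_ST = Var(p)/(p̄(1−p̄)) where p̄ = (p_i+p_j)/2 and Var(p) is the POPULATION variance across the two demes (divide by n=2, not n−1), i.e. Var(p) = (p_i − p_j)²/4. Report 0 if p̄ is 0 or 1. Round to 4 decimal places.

0.0065

t=0: k=[109 109 0 0]
t=1: x=[109.0000 99.7350 9.2650 0.0000] k=[109 95 6 0]
t=2: x=[107.8100 88.6250 13.0550 0.5100] k=[109 88 16 1]
t=3: x=[107.2150 83.6650 20.8450 2.2750] k=[106 87 22 7]
t=4: x=[104.3850 83.0900 26.2500 8.2750] k=[99 80 22 3]
t=5: x=[97.3850 76.6850 25.3150 4.6150] k=[99 79 24 2]
t=6: x=[97.3000 76.0250 26.8050 3.8700] k=[94 71 31 3]
t=7: x=[92.0450 69.5550 32.0200 5.3800] k=[93 73 31 10]
t=8: x=[91.3000 71.1300 32.7850 11.7850] k=[95 73 34 12]
t=9: x=[93.1300 71.5550 35.4450 13.8700] k=[92 74 35 14]
t=10: x=[90.4700 72.2150 36.5300 15.7850] k=[85 77 38 18]
t=11: x=[84.3200 74.3650 39.6150 19.7000] k=[85 75 36 22]
t=12: x=[84.1500 72.5350 38.1250 23.1900] k=[80 75 37 28]
t=13: x=[79.5750 72.1950 39.4650 28.7650] k=[77 75 35 24]
t=14: x=[76.8300 71.7700 37.4650 24.9350] k=[79 70 33 24]
t=15: x=[78.2350 67.6200 35.3800 24.7650] k=[78 65 34 28]
t=16: x=[76.8950 63.4700 36.1250 28.5100] k=[75 67 38 27]
t=17: x=[74.3200 65.2150 39.5300 27.9350] k=[73 61 36 28]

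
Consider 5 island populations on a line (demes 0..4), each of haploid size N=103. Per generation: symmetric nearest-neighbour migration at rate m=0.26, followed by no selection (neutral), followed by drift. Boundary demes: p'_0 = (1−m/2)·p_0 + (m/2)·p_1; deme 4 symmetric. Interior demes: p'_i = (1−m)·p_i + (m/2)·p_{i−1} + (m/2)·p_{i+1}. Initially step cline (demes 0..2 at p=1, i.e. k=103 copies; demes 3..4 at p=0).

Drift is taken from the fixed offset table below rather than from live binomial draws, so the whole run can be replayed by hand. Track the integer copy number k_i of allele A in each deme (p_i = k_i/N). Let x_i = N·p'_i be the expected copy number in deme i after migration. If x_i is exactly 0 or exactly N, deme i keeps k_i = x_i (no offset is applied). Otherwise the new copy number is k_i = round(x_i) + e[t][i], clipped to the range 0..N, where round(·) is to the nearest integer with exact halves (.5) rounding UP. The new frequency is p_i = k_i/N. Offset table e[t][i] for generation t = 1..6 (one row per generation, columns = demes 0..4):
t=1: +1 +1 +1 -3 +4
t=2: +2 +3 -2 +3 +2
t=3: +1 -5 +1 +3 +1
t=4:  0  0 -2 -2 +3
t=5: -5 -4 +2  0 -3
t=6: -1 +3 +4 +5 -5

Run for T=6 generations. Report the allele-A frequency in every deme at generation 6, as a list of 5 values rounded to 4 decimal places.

[0.9126, 0.8738, 0.6990, 0.3981, 0.0874]

t=0: k=[103 103 103 0 0]
t=1: x=[103.0000 103.0000 89.6100 13.3900 0.0000] k=[103 103 91 10 0]
t=2: x=[103.0000 101.4400 82.0300 19.2300 1.3000] k=[103 103 80 22 3]
t=3: x=[103.0000 100.0100 75.4500 27.0700 5.4700] k=[103 95 76 30 6]
t=4: x=[101.9600 93.5700 72.4900 32.8600 9.1200] k=[102 94 70 31 12]
t=5: x=[100.9600 91.9200 68.0500 33.6000 14.4700] k=[96 88 70 34 11]
t=6: x=[94.9600 86.7000 67.6600 35.6900 13.9900] k=[94 90 72 41 9]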